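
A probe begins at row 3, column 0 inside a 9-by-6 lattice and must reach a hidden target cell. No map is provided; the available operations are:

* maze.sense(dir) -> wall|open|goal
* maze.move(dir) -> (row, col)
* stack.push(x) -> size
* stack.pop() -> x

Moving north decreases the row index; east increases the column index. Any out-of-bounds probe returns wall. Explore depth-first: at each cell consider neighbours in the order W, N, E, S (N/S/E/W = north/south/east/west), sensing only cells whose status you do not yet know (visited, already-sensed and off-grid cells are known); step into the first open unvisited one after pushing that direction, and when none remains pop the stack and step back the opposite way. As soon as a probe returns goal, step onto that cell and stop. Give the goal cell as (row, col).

Do: sense[north]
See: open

Do: push[north]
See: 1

Do: move[north]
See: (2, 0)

Do: sense[north]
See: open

Do: push[north]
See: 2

Do: move[north]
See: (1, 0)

Do: sense[north]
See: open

Do: push[north]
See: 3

Do: move[north]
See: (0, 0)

Do: sense[east]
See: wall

Do: pop[]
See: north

Do: move[south]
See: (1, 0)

Do: sense[east]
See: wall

Do: pop[]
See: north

Do: move[south]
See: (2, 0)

Do: sense[east]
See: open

Do: push[east]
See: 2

Do: move[east]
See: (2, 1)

Do: sense[east]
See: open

Do: push[east]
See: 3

Do: move[east]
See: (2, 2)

Do: sense[north]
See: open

Do: push[north]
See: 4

Do: move[north]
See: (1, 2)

Do: sense[north]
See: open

Do: push[north]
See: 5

Do: move[north]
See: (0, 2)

Do: sense[east]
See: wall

Do: pop[]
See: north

Do: move[south]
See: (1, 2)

Do: sense[east]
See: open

Do: push[east]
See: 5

Do: move[east]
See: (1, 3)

Do: sense[east]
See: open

Do: push[east]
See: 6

Do: move[east]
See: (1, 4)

Do: sense[north]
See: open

Do: push[north]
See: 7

Do: move[north]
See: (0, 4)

Do: sense[east]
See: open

Do: push[east]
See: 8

Do: move[east]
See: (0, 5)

Do: sense[south]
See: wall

Do: pop[]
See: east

Do: move[west]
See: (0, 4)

Do: pop[]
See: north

Do: move[south]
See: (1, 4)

Do: sense[south]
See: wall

Do: pop[]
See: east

Do: move[west]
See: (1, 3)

Do: sense[south]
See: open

Do: push[south]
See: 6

Do: move[south]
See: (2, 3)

Do: sense[south]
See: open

Do: push[south]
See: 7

Do: move[south]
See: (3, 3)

Do: sense[west]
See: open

Do: push[west]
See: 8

Do: move[west]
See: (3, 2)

Do: sense[west]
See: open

Do: push[west]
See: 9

Do: move[west]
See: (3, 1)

Do: sense[south]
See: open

Do: push[south]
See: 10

Do: move[south]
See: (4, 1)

Do: sense[west]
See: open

Do: push[west]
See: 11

Do: move[west]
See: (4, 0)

Do: sense[south]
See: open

Do: push[south]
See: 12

Do: move[south]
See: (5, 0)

Do: sense[east]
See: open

Do: push[east]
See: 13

Do: move[east]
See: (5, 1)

Do: sense[east]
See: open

Do: push[east]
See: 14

Do: move[east]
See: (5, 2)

Do: sense[north]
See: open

Do: push[north]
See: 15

Do: move[north]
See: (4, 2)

Do: sense[east]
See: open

Do: push[east]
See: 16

Do: move[east]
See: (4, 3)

Do: sense[east]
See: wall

Do: sense[south]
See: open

Do: push[south]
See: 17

Do: move[south]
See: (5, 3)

Do: sense[east]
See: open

Do: push[east]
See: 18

Do: move[east]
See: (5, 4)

Do: sense[east]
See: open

Do: push[east]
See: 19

Do: move[east]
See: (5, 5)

Do: sense[north]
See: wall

Do: sense[south]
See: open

Do: push[south]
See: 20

Do: move[south]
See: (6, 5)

Do: sense[west]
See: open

Do: push[west]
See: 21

Do: move[west]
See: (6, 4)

Do: sense[west]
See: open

Do: push[west]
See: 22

Do: move[west]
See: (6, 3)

Do: sense[west]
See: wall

Do: sense[south]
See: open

Do: push[south]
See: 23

Do: move[south]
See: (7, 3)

Do: sense[west]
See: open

Do: push[west]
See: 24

Do: move[west]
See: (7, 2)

Do: sense[west]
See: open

Do: push[west]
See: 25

Do: move[west]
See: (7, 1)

Do: sense[west]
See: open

Do: push[west]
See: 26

Do: move[west]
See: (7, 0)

Do: sense[north]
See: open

Do: push[north]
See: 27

Do: move[north]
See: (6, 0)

Do: sense[east]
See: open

Do: push[east]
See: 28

Do: move[east]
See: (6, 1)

Do: pop[]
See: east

Do: move[west]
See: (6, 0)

Do: pop[]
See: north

Do: move[south]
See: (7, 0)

Do: sense[south]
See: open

Do: push[south]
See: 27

Do: move[south]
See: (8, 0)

Do: sense[east]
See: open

Do: push[east]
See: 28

Do: move[east]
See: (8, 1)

Do: sense[east]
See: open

Do: push[east]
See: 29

Do: move[east]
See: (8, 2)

Do: sense[east]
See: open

Do: push[east]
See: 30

Do: move[east]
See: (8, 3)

Do: sense[east]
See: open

Do: push[east]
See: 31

Do: move[east]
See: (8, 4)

Do: sense[north]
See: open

Do: push[north]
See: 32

Do: move[north]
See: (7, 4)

Do: sense[east]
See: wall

Do: pop[]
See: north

Do: move[south]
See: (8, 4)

Do: sense[east]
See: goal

Do: move[east]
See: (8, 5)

Answer: (8, 5)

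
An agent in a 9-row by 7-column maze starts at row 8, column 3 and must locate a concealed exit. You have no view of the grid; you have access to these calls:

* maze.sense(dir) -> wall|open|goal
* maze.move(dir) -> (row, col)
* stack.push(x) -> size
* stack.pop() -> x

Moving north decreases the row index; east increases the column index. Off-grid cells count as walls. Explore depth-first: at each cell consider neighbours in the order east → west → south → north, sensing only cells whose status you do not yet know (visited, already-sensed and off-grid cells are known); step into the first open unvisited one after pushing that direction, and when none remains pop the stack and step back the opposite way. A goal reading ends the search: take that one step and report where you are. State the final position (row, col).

>> maze.sense(east)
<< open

>> stack.push(east)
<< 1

>> maze.move(east)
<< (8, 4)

>> maze.sense(east)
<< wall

>> maze.sense(north)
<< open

>> stack.push(north)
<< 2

>> maze.move(north)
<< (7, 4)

>> maze.sense(east)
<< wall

>> maze.sense(west)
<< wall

>> maze.sense(north)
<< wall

>> stack.pop()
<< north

>> maze.move(south)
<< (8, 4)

>> stack.pop()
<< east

>> maze.move(west)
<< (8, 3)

>> maze.sense(west)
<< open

>> stack.push(west)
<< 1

>> maze.move(west)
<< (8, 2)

>> maze.sense(west)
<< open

>> stack.push(west)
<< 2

>> maze.move(west)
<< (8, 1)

>> maze.sense(west)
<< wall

>> maze.sense(north)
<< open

>> stack.push(north)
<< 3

>> maze.move(north)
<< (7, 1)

>> maze.sense(east)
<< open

>> stack.push(east)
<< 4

>> maze.move(east)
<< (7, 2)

>> maze.sense(north)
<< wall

>> stack.pop()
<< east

>> maze.move(west)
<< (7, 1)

>> maze.sense(west)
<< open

>> stack.push(west)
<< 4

>> maze.move(west)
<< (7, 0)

>> maze.sense(north)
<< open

>> stack.push(north)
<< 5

>> maze.move(north)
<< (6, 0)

>> maze.sense(east)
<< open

>> stack.push(east)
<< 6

>> maze.move(east)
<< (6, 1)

>> maze.sense(north)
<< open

>> stack.push(north)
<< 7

>> maze.move(north)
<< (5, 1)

>> maze.sense(east)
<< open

>> stack.push(east)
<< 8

>> maze.move(east)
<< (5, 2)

>> maze.sense(east)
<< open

>> stack.push(east)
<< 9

>> maze.move(east)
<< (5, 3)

>> maze.sense(east)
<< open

>> stack.push(east)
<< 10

>> maze.move(east)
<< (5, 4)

>> maze.sense(east)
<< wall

>> maze.sense(north)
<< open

>> stack.push(north)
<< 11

>> maze.move(north)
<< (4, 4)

>> maze.sense(east)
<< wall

>> maze.sense(west)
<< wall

>> maze.sense(north)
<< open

>> stack.push(north)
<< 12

>> maze.move(north)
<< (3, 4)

>> maze.sense(east)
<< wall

>> maze.sense(west)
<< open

>> stack.push(west)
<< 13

>> maze.move(west)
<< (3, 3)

>> maze.sense(west)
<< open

>> stack.push(west)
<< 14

>> maze.move(west)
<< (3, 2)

>> maze.sense(west)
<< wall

>> maze.sense(south)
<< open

>> stack.push(south)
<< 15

>> maze.move(south)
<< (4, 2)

>> maze.sense(west)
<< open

>> stack.push(west)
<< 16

>> maze.move(west)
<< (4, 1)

>> maze.sense(west)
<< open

>> stack.push(west)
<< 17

>> maze.move(west)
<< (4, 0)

>> maze.sense(south)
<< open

>> stack.push(south)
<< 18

>> maze.move(south)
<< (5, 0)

>> stack.pop()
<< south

>> maze.move(north)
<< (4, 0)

>> maze.sense(north)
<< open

>> stack.push(north)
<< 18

>> maze.move(north)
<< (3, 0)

>> maze.sense(north)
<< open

>> stack.push(north)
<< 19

>> maze.move(north)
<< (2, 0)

>> maze.sense(east)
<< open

>> stack.push(east)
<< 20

>> maze.move(east)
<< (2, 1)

>> maze.sense(east)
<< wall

>> maze.sense(north)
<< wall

>> stack.pop()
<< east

>> maze.move(west)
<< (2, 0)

>> maze.sense(north)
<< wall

>> stack.pop()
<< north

>> maze.move(south)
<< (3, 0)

>> stack.pop()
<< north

>> maze.move(south)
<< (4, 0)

>> stack.pop()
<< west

>> maze.move(east)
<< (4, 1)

>> stack.pop()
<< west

>> maze.move(east)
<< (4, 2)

>> stack.pop()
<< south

>> maze.move(north)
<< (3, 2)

>> stack.pop()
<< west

>> maze.move(east)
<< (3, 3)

>> maze.sense(north)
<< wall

>> stack.pop()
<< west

>> maze.move(east)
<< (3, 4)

>> maze.sense(north)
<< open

>> stack.push(north)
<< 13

>> maze.move(north)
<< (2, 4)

>> maze.sense(east)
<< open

>> stack.push(east)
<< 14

>> maze.move(east)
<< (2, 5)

>> maze.sense(east)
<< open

>> stack.push(east)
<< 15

>> maze.move(east)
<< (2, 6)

>> maze.sense(south)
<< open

>> stack.push(south)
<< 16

>> maze.move(south)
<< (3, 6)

>> maze.sense(south)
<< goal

>> maze.move(south)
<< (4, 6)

Answer: (4, 6)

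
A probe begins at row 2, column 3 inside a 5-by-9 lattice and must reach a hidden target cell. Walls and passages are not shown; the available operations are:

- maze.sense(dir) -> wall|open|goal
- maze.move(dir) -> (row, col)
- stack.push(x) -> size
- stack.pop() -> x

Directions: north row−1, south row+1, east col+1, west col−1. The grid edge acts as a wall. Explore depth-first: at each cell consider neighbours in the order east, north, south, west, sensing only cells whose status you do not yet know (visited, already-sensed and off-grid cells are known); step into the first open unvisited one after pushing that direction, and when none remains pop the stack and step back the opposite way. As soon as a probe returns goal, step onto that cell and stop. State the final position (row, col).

Using maze.sense with dir: east, and observe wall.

I run maze.sense with dir: north, and see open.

I use stack.push with x: north, which returns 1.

Calling maze.move with dir: north, → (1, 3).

Then maze.sense with dir: east, and get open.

Next I call stack.push with x: east, : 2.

I use maze.move with dir: east, and get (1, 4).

I call maze.sense with dir: east, which returns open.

I invoke stack.push with x: east, → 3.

Invoking maze.move with dir: east, giving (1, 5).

Now I run maze.sense with dir: east, — result: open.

I try stack.push with x: east, giving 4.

Calling maze.move with dir: east, giving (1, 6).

I run maze.sense with dir: east, yielding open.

Invoking stack.push with x: east, which returns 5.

Next I call maze.move with dir: east, : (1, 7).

I use maze.sense with dir: east, and observe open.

Now I run stack.push with x: east, and get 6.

Invoking maze.move with dir: east, giving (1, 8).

I invoke maze.sense with dir: north, → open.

I use stack.push with x: north, → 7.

Calling maze.move with dir: north, which returns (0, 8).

I run maze.sense with dir: west, and see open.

I call stack.push with x: west, → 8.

Invoking maze.move with dir: west, and see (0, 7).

Using maze.sense with dir: west, which returns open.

I use stack.push with x: west, yielding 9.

Next I call maze.move with dir: west, and observe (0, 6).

I invoke maze.sense with dir: west, and see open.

I call stack.push with x: west, and observe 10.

I use maze.move with dir: west, yielding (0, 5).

I use maze.sense with dir: west, and see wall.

I run stack.pop(), and get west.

I run maze.move with dir: east, and see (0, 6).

I try stack.pop(), — result: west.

Then maze.move with dir: east, and see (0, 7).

I run stack.pop, giving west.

I invoke maze.move with dir: east, and see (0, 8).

I use stack.pop, giving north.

I invoke maze.move with dir: south, and get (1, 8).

I call maze.sense with dir: south, giving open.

I use stack.push with x: south, : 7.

I run maze.move with dir: south, and observe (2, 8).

Next I call maze.sense with dir: south, which returns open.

I call stack.push with x: south, — result: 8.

Calling maze.move with dir: south, and see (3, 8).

Then maze.sense with dir: south, which returns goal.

Then maze.move with dir: south, : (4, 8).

Answer: (4, 8)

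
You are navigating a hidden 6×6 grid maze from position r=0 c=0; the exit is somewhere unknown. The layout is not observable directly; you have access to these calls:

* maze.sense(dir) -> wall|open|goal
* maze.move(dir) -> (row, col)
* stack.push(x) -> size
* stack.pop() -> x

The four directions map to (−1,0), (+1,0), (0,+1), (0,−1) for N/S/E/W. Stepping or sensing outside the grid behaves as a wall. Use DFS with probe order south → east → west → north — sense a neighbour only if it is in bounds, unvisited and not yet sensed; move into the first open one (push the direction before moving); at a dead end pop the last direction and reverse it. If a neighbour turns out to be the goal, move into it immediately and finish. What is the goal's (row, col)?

[in] maze.sense dir: south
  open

[in] stack.push x: south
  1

[in] maze.move dir: south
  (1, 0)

[in] maze.sense dir: south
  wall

[in] maze.sense dir: east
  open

[in] stack.push x: east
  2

[in] maze.move dir: east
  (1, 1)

[in] maze.sense dir: south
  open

[in] stack.push x: south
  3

[in] maze.move dir: south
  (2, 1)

[in] maze.sense dir: south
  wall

[in] maze.sense dir: east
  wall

[in] stack.pop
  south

[in] maze.move dir: north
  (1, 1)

[in] maze.sense dir: east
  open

[in] stack.push x: east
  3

[in] maze.move dir: east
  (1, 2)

[in] maze.sense dir: east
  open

[in] stack.push x: east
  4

[in] maze.move dir: east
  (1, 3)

[in] maze.sense dir: south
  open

[in] stack.push x: south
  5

[in] maze.move dir: south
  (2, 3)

[in] maze.sense dir: south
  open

[in] stack.push x: south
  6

[in] maze.move dir: south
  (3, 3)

[in] maze.sense dir: south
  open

[in] stack.push x: south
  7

[in] maze.move dir: south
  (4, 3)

[in] maze.sense dir: south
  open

[in] stack.push x: south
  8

[in] maze.move dir: south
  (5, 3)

[in] maze.sense dir: east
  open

[in] stack.push x: east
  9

[in] maze.move dir: east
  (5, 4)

[in] maze.sense dir: east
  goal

[in] maze.move dir: east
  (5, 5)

Answer: (5, 5)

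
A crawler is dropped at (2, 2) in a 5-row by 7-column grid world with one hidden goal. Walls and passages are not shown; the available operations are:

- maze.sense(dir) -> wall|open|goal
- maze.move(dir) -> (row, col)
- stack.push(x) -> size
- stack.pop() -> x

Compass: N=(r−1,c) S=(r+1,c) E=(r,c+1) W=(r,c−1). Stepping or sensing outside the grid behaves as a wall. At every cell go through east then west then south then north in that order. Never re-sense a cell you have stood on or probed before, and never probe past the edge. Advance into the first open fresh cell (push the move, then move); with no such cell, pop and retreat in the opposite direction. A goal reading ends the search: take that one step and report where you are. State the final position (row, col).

-- 1. sense(dir=east) => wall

-- 2. sense(dir=west) => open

-- 3. push(x=west) => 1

-- 4. move(dir=west) => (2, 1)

-- 5. sense(dir=west) => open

-- 6. push(x=west) => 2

-- 7. move(dir=west) => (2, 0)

-- 8. sense(dir=south) => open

-- 9. push(x=south) => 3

-- 10. move(dir=south) => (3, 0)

-- 11. sense(dir=east) => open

-- 12. push(x=east) => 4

-- 13. move(dir=east) => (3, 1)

-- 14. sense(dir=east) => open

-- 15. push(x=east) => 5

-- 16. move(dir=east) => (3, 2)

-- 17. sense(dir=east) => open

-- 18. push(x=east) => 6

-- 19. move(dir=east) => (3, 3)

-- 20. sense(dir=east) => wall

-- 21. sense(dir=south) => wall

-- 22. pop() => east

-- 23. move(dir=west) => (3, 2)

-- 24. sense(dir=south) => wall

-- 25. pop() => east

-- 26. move(dir=west) => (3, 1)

-- 27. sense(dir=south) => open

-- 28. push(x=south) => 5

-- 29. move(dir=south) => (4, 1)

-- 30. sense(dir=west) => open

-- 31. push(x=west) => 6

-- 32. move(dir=west) => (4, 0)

-- 33. pop() => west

-- 34. move(dir=east) => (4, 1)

-- 35. pop() => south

-- 36. move(dir=north) => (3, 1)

-- 37. pop() => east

-- 38. move(dir=west) => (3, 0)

-- 39. pop() => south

-- 40. move(dir=north) => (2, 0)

-- 41. sense(dir=north) => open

-- 42. push(x=north) => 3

-- 43. move(dir=north) => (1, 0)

-- 44. sense(dir=east) => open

-- 45. push(x=east) => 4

-- 46. move(dir=east) => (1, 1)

-- 47. sense(dir=east) => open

-- 48. push(x=east) => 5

-- 49. move(dir=east) => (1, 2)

-- 50. sense(dir=east) => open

-- 51. push(x=east) => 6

-- 52. move(dir=east) => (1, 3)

-- 53. sense(dir=east) => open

-- 54. push(x=east) => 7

-- 55. move(dir=east) => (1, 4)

-- 56. sense(dir=east) => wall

-- 57. sense(dir=south) => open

-- 58. push(x=south) => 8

-- 59. move(dir=south) => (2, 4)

-- 60. sense(dir=east) => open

-- 61. push(x=east) => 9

-- 62. move(dir=east) => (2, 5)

-- 63. sense(dir=east) => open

-- 64. push(x=east) => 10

-- 65. move(dir=east) => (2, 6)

-- 66. sense(dir=south) => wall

-- 67. sense(dir=north) => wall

-- 68. pop() => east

-- 69. move(dir=west) => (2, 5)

-- 70. sense(dir=south) => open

-- 71. push(x=south) => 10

-- 72. move(dir=south) => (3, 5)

-- 73. sense(dir=south) => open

-- 74. push(x=south) => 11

-- 75. move(dir=south) => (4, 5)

-- 76. sense(dir=east) => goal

-- 77. move(dir=east) => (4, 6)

Answer: (4, 6)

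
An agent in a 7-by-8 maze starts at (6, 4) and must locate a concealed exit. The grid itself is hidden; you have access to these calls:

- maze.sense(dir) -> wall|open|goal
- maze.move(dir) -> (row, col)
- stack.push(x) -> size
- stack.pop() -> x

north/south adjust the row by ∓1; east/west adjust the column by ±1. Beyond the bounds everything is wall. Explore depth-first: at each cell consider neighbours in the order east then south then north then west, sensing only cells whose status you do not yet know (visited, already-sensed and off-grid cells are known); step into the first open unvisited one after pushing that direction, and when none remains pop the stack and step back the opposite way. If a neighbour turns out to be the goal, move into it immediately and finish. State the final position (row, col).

# maze.sense(dir='east') == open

# stack.push(x='east') == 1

# maze.move(dir='east') == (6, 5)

# maze.sense(dir='east') == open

# stack.push(x='east') == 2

# maze.move(dir='east') == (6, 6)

# maze.sense(dir='east') == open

# stack.push(x='east') == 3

# maze.move(dir='east') == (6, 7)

# maze.sense(dir='north') == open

# stack.push(x='north') == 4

# maze.move(dir='north') == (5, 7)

# maze.sense(dir='north') == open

# stack.push(x='north') == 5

# maze.move(dir='north') == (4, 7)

# maze.sense(dir='north') == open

# stack.push(x='north') == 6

# maze.move(dir='north') == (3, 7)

# maze.sense(dir='north') == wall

# maze.sense(dir='west') == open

# stack.push(x='west') == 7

# maze.move(dir='west') == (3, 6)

# maze.sense(dir='south') == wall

# maze.sense(dir='north') == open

# stack.push(x='north') == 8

# maze.move(dir='north') == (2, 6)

# maze.sense(dir='north') == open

# stack.push(x='north') == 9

# maze.move(dir='north') == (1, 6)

# maze.sense(dir='east') == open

# stack.push(x='east') == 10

# maze.move(dir='east') == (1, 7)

# maze.sense(dir='north') == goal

# maze.move(dir='north') == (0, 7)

Answer: (0, 7)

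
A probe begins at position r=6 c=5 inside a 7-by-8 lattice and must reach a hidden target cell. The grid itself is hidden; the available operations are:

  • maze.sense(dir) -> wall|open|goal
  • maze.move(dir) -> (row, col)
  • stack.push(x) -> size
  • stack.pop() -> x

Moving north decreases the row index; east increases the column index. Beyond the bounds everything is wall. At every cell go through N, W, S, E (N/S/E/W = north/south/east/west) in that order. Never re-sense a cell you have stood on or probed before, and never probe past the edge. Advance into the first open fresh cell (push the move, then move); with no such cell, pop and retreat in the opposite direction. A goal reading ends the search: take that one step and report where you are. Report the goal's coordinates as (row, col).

-> maze.sense(dir→north)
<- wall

-> maze.sense(dir→west)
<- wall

-> maze.sense(dir→east)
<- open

-> stack.push(x→east)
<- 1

-> maze.move(dir→east)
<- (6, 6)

-> maze.sense(dir→north)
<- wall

-> maze.sense(dir→east)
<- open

-> stack.push(x→east)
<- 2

-> maze.move(dir→east)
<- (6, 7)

-> maze.sense(dir→north)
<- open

-> stack.push(x→north)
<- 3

-> maze.move(dir→north)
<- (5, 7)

-> maze.sense(dir→north)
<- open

-> stack.push(x→north)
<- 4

-> maze.move(dir→north)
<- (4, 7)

-> maze.sense(dir→north)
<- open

-> stack.push(x→north)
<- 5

-> maze.move(dir→north)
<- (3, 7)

-> maze.sense(dir→north)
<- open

-> stack.push(x→north)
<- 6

-> maze.move(dir→north)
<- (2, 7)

-> maze.sense(dir→north)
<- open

-> stack.push(x→north)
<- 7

-> maze.move(dir→north)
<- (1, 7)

-> maze.sense(dir→north)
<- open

-> stack.push(x→north)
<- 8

-> maze.move(dir→north)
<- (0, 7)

-> maze.sense(dir→west)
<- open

-> stack.push(x→west)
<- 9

-> maze.move(dir→west)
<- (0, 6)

-> maze.sense(dir→west)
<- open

-> stack.push(x→west)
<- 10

-> maze.move(dir→west)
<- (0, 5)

-> maze.sense(dir→west)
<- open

-> stack.push(x→west)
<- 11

-> maze.move(dir→west)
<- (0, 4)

-> maze.sense(dir→west)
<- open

-> stack.push(x→west)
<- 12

-> maze.move(dir→west)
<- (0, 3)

-> maze.sense(dir→west)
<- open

-> stack.push(x→west)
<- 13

-> maze.move(dir→west)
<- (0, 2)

-> maze.sense(dir→west)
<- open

-> stack.push(x→west)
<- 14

-> maze.move(dir→west)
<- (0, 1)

-> maze.sense(dir→west)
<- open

-> stack.push(x→west)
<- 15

-> maze.move(dir→west)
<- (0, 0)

-> maze.sense(dir→south)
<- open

-> stack.push(x→south)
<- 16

-> maze.move(dir→south)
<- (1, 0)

-> maze.sense(dir→south)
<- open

-> stack.push(x→south)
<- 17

-> maze.move(dir→south)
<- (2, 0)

-> maze.sense(dir→south)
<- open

-> stack.push(x→south)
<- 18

-> maze.move(dir→south)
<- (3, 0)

-> maze.sense(dir→south)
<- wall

-> maze.sense(dir→east)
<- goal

-> maze.move(dir→east)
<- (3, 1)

Answer: (3, 1)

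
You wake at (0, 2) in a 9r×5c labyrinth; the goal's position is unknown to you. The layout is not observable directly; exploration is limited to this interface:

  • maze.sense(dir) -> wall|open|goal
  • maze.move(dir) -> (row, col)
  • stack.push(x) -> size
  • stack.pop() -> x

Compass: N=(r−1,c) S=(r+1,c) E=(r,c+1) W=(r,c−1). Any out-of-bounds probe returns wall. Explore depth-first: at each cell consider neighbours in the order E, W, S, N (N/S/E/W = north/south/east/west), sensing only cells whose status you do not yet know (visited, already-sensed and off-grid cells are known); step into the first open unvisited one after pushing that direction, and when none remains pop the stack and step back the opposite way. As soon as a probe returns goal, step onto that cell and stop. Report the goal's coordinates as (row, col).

-> sense(dir=east)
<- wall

-> sense(dir=west)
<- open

-> push(x=west)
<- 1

-> move(dir=west)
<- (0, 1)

-> sense(dir=west)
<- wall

-> sense(dir=south)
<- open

-> push(x=south)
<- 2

-> move(dir=south)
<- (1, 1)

-> sense(dir=east)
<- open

-> push(x=east)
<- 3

-> move(dir=east)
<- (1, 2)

-> sense(dir=east)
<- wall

-> sense(dir=south)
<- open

-> push(x=south)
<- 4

-> move(dir=south)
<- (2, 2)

-> sense(dir=east)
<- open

-> push(x=east)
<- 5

-> move(dir=east)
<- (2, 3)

-> sense(dir=east)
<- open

-> push(x=east)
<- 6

-> move(dir=east)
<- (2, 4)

-> sense(dir=south)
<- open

-> push(x=south)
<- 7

-> move(dir=south)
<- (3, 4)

-> sense(dir=west)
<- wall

-> sense(dir=south)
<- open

-> push(x=south)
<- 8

-> move(dir=south)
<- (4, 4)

-> sense(dir=west)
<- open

-> push(x=west)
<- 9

-> move(dir=west)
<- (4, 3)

-> sense(dir=west)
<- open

-> push(x=west)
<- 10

-> move(dir=west)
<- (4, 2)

-> sense(dir=west)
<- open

-> push(x=west)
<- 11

-> move(dir=west)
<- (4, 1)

-> sense(dir=west)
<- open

-> push(x=west)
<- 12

-> move(dir=west)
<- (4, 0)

-> sense(dir=south)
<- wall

-> sense(dir=north)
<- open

-> push(x=north)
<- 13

-> move(dir=north)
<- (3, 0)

-> sense(dir=east)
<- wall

-> sense(dir=north)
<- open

-> push(x=north)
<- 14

-> move(dir=north)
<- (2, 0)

-> sense(dir=east)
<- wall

-> sense(dir=north)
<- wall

-> pop()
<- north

-> move(dir=south)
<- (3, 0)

-> pop()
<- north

-> move(dir=south)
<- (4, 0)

-> pop()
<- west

-> move(dir=east)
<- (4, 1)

-> sense(dir=south)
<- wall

-> pop()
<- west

-> move(dir=east)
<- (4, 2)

-> sense(dir=south)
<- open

-> push(x=south)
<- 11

-> move(dir=south)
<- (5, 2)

-> sense(dir=east)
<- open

-> push(x=east)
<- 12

-> move(dir=east)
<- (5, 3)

-> sense(dir=east)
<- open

-> push(x=east)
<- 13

-> move(dir=east)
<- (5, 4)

-> sense(dir=south)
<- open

-> push(x=south)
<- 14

-> move(dir=south)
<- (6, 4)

-> sense(dir=west)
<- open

-> push(x=west)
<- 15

-> move(dir=west)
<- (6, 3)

-> sense(dir=west)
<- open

-> push(x=west)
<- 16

-> move(dir=west)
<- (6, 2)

-> sense(dir=west)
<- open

-> push(x=west)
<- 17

-> move(dir=west)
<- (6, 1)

-> sense(dir=west)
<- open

-> push(x=west)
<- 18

-> move(dir=west)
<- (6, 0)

-> sense(dir=south)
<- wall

-> pop()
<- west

-> move(dir=east)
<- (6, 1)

-> sense(dir=south)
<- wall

-> pop()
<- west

-> move(dir=east)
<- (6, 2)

-> sense(dir=south)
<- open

-> push(x=south)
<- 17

-> move(dir=south)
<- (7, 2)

-> sense(dir=east)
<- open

-> push(x=east)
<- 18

-> move(dir=east)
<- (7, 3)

-> sense(dir=east)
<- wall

-> sense(dir=south)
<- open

-> push(x=south)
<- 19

-> move(dir=south)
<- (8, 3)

-> sense(dir=east)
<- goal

-> move(dir=east)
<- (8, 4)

Answer: (8, 4)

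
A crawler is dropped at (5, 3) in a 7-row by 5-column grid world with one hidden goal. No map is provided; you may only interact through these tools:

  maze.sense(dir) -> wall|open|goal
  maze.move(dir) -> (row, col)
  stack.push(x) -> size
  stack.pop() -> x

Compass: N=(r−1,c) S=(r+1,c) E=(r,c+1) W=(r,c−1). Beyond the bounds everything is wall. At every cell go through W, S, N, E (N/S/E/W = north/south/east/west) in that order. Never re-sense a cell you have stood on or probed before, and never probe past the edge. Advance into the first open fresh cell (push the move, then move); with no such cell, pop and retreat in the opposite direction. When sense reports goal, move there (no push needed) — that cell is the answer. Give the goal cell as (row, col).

Action: sense[dir=west]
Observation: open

Action: push[x=west]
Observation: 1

Action: move[dir=west]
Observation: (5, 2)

Action: sense[dir=west]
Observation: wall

Action: sense[dir=south]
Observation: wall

Action: sense[dir=north]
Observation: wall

Action: pop[]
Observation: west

Action: move[dir=east]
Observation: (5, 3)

Action: sense[dir=south]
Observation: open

Action: push[x=south]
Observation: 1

Action: move[dir=south]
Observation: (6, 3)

Action: sense[dir=east]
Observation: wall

Action: pop[]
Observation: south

Action: move[dir=north]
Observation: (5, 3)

Action: sense[dir=north]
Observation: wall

Action: sense[dir=east]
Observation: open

Action: push[x=east]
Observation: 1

Action: move[dir=east]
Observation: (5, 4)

Action: sense[dir=north]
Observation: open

Action: push[x=north]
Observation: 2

Action: move[dir=north]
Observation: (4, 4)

Action: sense[dir=north]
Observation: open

Action: push[x=north]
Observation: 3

Action: move[dir=north]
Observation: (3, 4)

Action: sense[dir=west]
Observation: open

Action: push[x=west]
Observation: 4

Action: move[dir=west]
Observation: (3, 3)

Action: sense[dir=west]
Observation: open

Action: push[x=west]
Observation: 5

Action: move[dir=west]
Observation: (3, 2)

Action: sense[dir=west]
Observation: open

Action: push[x=west]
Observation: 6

Action: move[dir=west]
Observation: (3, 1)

Action: sense[dir=west]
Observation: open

Action: push[x=west]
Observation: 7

Action: move[dir=west]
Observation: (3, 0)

Action: sense[dir=south]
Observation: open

Action: push[x=south]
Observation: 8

Action: move[dir=south]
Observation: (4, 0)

Action: sense[dir=south]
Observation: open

Action: push[x=south]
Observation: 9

Action: move[dir=south]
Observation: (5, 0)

Action: sense[dir=south]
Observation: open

Action: push[x=south]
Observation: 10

Action: move[dir=south]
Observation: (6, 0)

Action: sense[dir=east]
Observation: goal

Action: move[dir=east]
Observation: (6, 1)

Answer: (6, 1)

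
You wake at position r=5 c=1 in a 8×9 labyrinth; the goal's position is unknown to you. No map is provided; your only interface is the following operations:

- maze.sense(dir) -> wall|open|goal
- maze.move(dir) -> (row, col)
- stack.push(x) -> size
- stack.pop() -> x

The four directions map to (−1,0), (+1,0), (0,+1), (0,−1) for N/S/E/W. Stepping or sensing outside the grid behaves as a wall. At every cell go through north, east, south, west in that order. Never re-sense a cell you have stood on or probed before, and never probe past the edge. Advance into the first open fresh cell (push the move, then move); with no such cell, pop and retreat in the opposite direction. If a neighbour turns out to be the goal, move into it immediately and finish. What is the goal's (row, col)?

-> maze.sense(dir=north)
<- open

-> stack.push(x=north)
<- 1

-> maze.move(dir=north)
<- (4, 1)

-> maze.sense(dir=north)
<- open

-> stack.push(x=north)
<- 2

-> maze.move(dir=north)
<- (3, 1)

-> maze.sense(dir=north)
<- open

-> stack.push(x=north)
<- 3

-> maze.move(dir=north)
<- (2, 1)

-> maze.sense(dir=north)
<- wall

-> maze.sense(dir=east)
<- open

-> stack.push(x=east)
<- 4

-> maze.move(dir=east)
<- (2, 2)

-> maze.sense(dir=north)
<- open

-> stack.push(x=north)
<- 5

-> maze.move(dir=north)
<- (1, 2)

-> maze.sense(dir=north)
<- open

-> stack.push(x=north)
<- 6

-> maze.move(dir=north)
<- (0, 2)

-> maze.sense(dir=east)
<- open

-> stack.push(x=east)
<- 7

-> maze.move(dir=east)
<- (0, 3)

-> maze.sense(dir=east)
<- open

-> stack.push(x=east)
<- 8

-> maze.move(dir=east)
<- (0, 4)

-> maze.sense(dir=east)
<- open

-> stack.push(x=east)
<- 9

-> maze.move(dir=east)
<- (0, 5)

-> maze.sense(dir=east)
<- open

-> stack.push(x=east)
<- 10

-> maze.move(dir=east)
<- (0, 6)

-> maze.sense(dir=east)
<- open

-> stack.push(x=east)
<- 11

-> maze.move(dir=east)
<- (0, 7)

-> maze.sense(dir=east)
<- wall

-> maze.sense(dir=south)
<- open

-> stack.push(x=south)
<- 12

-> maze.move(dir=south)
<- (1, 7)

-> maze.sense(dir=east)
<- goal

-> maze.move(dir=east)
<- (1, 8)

Answer: (1, 8)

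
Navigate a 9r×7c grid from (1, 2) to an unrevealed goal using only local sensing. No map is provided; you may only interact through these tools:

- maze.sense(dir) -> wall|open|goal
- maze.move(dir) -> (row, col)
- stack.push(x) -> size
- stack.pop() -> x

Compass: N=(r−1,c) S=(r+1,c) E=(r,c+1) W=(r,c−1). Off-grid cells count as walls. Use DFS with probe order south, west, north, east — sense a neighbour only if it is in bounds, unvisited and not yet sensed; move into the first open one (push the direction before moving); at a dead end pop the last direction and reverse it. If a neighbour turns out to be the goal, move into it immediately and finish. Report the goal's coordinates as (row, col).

% maze.sense(dir=south) -> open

% stack.push(x=south) -> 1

% maze.move(dir=south) -> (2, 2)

% maze.sense(dir=south) -> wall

% maze.sense(dir=west) -> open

% stack.push(x=west) -> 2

% maze.move(dir=west) -> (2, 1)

% maze.sense(dir=south) -> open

% stack.push(x=south) -> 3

% maze.move(dir=south) -> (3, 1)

% maze.sense(dir=south) -> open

% stack.push(x=south) -> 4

% maze.move(dir=south) -> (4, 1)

% maze.sense(dir=south) -> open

% stack.push(x=south) -> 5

% maze.move(dir=south) -> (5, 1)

% maze.sense(dir=south) -> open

% stack.push(x=south) -> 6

% maze.move(dir=south) -> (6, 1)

% maze.sense(dir=south) -> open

% stack.push(x=south) -> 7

% maze.move(dir=south) -> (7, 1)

% maze.sense(dir=south) -> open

% stack.push(x=south) -> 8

% maze.move(dir=south) -> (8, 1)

% maze.sense(dir=west) -> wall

% maze.sense(dir=east) -> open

% stack.push(x=east) -> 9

% maze.move(dir=east) -> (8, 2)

% maze.sense(dir=north) -> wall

% maze.sense(dir=east) -> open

% stack.push(x=east) -> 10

% maze.move(dir=east) -> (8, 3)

% maze.sense(dir=north) -> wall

% maze.sense(dir=east) -> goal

% maze.move(dir=east) -> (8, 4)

Answer: (8, 4)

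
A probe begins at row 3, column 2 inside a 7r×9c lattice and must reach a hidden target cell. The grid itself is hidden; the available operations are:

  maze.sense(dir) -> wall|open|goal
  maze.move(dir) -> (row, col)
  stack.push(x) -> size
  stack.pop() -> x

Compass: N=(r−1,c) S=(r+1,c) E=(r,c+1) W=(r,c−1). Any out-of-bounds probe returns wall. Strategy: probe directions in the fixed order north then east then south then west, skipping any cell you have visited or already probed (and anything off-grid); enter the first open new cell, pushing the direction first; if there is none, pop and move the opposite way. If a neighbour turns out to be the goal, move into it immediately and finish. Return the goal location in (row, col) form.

Calling maze.sense using dir: north, yielding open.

Calling stack.push using x: north, → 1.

I invoke maze.move using dir: north, and get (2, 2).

I use maze.sense using dir: north, giving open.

Next I call stack.push using x: north, yielding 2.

I run maze.move using dir: north, which returns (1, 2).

I use maze.sense using dir: north, → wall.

I run maze.sense using dir: east, and get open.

Then stack.push using x: east, which returns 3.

Now I run maze.move using dir: east, and get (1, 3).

I use maze.sense using dir: north, : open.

Invoking stack.push using x: north, — result: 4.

Using maze.move using dir: north, → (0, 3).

I use maze.sense using dir: east, and see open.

I call stack.push using x: east, giving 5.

I use maze.move using dir: east, giving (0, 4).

I call maze.sense using dir: east, and get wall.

I invoke maze.sense using dir: south, and get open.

Calling stack.push using x: south, which returns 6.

I call maze.move using dir: south, yielding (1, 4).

I use maze.sense using dir: east, : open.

I invoke stack.push using x: east, yielding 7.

I try maze.move using dir: east, giving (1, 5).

I use maze.sense using dir: east, giving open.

Calling stack.push using x: east, and observe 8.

I call maze.move using dir: east, and see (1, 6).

Invoking maze.sense using dir: north, and observe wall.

I use maze.sense using dir: east, — result: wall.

Invoking maze.sense using dir: south, and get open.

I call stack.push using x: south, and see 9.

Now I run maze.move using dir: south, and observe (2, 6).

Invoking maze.sense using dir: east, which returns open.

I try stack.push using x: east, and see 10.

I use maze.move using dir: east, and see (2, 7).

I invoke maze.sense using dir: east, giving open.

I try stack.push using x: east, giving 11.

Next I call maze.move using dir: east, and get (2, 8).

Invoking maze.sense using dir: north, which returns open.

I invoke stack.push using x: north, — result: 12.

Invoking maze.move using dir: north, and get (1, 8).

Calling maze.sense using dir: north, yielding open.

I call stack.push using x: north, and observe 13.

I call maze.move using dir: north, — result: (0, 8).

I invoke maze.sense using dir: west, giving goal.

Next I call maze.move using dir: west, → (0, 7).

Answer: (0, 7)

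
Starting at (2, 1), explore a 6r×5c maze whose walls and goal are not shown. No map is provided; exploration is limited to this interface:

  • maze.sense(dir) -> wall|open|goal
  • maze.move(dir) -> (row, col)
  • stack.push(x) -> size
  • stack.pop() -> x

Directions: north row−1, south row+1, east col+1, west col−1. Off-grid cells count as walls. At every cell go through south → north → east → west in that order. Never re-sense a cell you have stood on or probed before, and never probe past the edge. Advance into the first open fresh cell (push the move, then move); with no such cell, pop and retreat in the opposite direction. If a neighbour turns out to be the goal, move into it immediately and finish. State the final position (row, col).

$ maze.sense dir: south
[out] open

$ stack.push x: south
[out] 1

$ maze.move dir: south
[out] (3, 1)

$ maze.sense dir: south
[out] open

$ stack.push x: south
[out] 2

$ maze.move dir: south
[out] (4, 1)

$ maze.sense dir: south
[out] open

$ stack.push x: south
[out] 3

$ maze.move dir: south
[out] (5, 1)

$ maze.sense dir: east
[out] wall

$ maze.sense dir: west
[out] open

$ stack.push x: west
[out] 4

$ maze.move dir: west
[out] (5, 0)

$ maze.sense dir: north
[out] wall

$ stack.pop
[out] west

$ maze.move dir: east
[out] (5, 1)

$ stack.pop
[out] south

$ maze.move dir: north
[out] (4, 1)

$ maze.sense dir: east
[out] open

$ stack.push x: east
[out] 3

$ maze.move dir: east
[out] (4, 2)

$ maze.sense dir: north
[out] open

$ stack.push x: north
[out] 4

$ maze.move dir: north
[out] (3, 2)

$ maze.sense dir: north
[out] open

$ stack.push x: north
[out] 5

$ maze.move dir: north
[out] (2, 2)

$ maze.sense dir: north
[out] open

$ stack.push x: north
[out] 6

$ maze.move dir: north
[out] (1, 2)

$ maze.sense dir: north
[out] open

$ stack.push x: north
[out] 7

$ maze.move dir: north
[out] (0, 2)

$ maze.sense dir: east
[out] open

$ stack.push x: east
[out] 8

$ maze.move dir: east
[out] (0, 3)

$ maze.sense dir: south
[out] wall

$ maze.sense dir: east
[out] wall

$ stack.pop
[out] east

$ maze.move dir: west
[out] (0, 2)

$ maze.sense dir: west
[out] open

$ stack.push x: west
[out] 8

$ maze.move dir: west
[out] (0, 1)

$ maze.sense dir: south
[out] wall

$ maze.sense dir: west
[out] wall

$ stack.pop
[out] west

$ maze.move dir: east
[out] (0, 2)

$ stack.pop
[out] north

$ maze.move dir: south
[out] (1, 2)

$ stack.pop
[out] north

$ maze.move dir: south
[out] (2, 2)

$ maze.sense dir: east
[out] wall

$ stack.pop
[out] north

$ maze.move dir: south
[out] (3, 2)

$ maze.sense dir: east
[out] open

$ stack.push x: east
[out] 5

$ maze.move dir: east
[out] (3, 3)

$ maze.sense dir: south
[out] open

$ stack.push x: south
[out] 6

$ maze.move dir: south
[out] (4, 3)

$ maze.sense dir: south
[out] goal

$ maze.move dir: south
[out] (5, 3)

Answer: (5, 3)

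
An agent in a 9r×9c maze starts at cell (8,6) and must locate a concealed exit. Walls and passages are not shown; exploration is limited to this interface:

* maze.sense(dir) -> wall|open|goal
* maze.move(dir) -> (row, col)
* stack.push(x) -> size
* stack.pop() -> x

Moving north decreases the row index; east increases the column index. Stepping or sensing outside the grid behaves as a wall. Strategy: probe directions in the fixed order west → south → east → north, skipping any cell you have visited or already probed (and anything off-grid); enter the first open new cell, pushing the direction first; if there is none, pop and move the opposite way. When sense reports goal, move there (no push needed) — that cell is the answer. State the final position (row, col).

Action: maze.sense[west]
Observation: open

Action: stack.push[west]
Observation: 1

Action: maze.move[west]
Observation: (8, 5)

Action: maze.sense[west]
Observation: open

Action: stack.push[west]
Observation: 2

Action: maze.move[west]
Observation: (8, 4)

Action: maze.sense[west]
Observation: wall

Action: maze.sense[north]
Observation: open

Action: stack.push[north]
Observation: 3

Action: maze.move[north]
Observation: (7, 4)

Action: maze.sense[west]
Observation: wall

Action: maze.sense[east]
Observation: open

Action: stack.push[east]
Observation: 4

Action: maze.move[east]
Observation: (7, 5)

Action: maze.sense[east]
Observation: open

Action: stack.push[east]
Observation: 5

Action: maze.move[east]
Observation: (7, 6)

Action: maze.sense[east]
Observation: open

Action: stack.push[east]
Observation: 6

Action: maze.move[east]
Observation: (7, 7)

Action: maze.sense[south]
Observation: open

Action: stack.push[south]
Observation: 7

Action: maze.move[south]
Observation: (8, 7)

Action: maze.sense[east]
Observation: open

Action: stack.push[east]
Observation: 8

Action: maze.move[east]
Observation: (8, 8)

Action: maze.sense[north]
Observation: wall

Action: stack.pop[]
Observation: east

Action: maze.move[west]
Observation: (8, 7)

Action: stack.pop[]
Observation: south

Action: maze.move[north]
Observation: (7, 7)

Action: maze.sense[north]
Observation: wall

Action: stack.pop[]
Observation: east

Action: maze.move[west]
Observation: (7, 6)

Action: maze.sense[north]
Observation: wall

Action: stack.pop[]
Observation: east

Action: maze.move[west]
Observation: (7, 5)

Action: maze.sense[north]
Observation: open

Action: stack.push[north]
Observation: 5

Action: maze.move[north]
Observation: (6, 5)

Action: maze.sense[west]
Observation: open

Action: stack.push[west]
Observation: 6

Action: maze.move[west]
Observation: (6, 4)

Action: maze.sense[west]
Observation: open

Action: stack.push[west]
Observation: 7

Action: maze.move[west]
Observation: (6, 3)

Action: maze.sense[west]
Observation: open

Action: stack.push[west]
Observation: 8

Action: maze.move[west]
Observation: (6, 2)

Action: maze.sense[west]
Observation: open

Action: stack.push[west]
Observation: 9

Action: maze.move[west]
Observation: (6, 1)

Action: maze.sense[west]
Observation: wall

Action: maze.sense[south]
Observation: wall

Action: maze.sense[north]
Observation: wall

Action: stack.pop[]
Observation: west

Action: maze.move[east]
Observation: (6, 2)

Action: maze.sense[south]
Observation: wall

Action: maze.sense[north]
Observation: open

Action: stack.push[north]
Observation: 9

Action: maze.move[north]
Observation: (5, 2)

Action: maze.sense[east]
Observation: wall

Action: maze.sense[north]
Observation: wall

Action: stack.pop[]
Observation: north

Action: maze.move[south]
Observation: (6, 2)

Action: stack.pop[]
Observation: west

Action: maze.move[east]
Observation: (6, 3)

Action: stack.pop[]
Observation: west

Action: maze.move[east]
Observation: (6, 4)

Action: maze.sense[north]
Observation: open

Action: stack.push[north]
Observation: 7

Action: maze.move[north]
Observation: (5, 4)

Action: maze.sense[east]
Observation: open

Action: stack.push[east]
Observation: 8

Action: maze.move[east]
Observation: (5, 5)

Action: maze.sense[east]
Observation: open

Action: stack.push[east]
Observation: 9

Action: maze.move[east]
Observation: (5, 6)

Action: maze.sense[east]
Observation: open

Action: stack.push[east]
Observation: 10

Action: maze.move[east]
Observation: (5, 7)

Action: maze.sense[east]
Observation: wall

Action: maze.sense[north]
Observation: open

Action: stack.push[north]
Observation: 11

Action: maze.move[north]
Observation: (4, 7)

Action: maze.sense[west]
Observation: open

Action: stack.push[west]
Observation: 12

Action: maze.move[west]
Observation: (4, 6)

Action: maze.sense[west]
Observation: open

Action: stack.push[west]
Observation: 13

Action: maze.move[west]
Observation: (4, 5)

Action: maze.sense[west]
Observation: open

Action: stack.push[west]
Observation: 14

Action: maze.move[west]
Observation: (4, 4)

Action: maze.sense[west]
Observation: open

Action: stack.push[west]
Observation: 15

Action: maze.move[west]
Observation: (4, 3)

Action: maze.sense[north]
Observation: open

Action: stack.push[north]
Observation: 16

Action: maze.move[north]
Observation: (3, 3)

Action: maze.sense[west]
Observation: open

Action: stack.push[west]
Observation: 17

Action: maze.move[west]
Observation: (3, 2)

Action: maze.sense[west]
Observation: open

Action: stack.push[west]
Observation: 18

Action: maze.move[west]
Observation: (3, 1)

Action: maze.sense[west]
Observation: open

Action: stack.push[west]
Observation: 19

Action: maze.move[west]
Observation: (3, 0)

Action: maze.sense[south]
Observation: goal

Action: maze.move[south]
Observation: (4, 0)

Answer: (4, 0)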